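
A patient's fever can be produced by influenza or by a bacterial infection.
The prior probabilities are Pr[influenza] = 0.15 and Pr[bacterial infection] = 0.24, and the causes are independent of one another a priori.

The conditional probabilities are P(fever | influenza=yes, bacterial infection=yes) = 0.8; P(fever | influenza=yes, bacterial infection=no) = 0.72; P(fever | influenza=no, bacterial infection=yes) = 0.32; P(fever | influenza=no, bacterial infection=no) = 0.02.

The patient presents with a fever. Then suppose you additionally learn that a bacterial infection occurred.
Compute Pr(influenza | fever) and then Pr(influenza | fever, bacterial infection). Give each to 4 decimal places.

Pr(influenza | fever) ≈ 0.5864; Pr(influenza | fever, bacterial infection) ≈ 0.3061

P(fever) = 0.02*0.85*0.76 + 0.32*0.85*0.24 + 0.72*0.15*0.76 + 0.8*0.15*0.24 = 0.012920 + 0.065280 + 0.082080 + 0.028800 = 0.189080
The influenza-present share is 0.082080 + 0.028800 = 0.110880.
P(influenza | fever) = 0.110880 / 0.189080 ≈ 0.5864

With the extra evidence:
Sum P(fever|·) weighted by the priors over both values of influenza:
  P(fever | bacterial infection) = 0.32×0.85 + 0.8×0.15
        = 0.272000 + 0.120000 = 0.392000
Keeping only the influenza-present terms gives 0.120000, so
  P(influenza | fever, bacterial infection) = 0.120000 / 0.392000 ≈ 0.3061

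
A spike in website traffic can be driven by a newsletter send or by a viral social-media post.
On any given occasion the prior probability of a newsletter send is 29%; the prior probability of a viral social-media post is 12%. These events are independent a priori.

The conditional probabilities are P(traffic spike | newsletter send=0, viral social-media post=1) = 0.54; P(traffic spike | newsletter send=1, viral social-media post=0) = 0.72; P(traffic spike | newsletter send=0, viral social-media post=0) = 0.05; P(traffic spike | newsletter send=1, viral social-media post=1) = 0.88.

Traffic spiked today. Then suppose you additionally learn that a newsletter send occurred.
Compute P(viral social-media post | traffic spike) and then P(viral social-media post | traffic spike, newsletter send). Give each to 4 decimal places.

P(viral social-media post | traffic spike) ≈ 0.2628; P(viral social-media post | traffic spike, newsletter send) ≈ 0.1429

Numerator (weight on configurations with viral social-media post): 0.046008 + 0.030624 = 0.076632
Normalizer over all consistent configurations: 0.05·0.71·0.88 + 0.54·0.71·0.12 + 0.72·0.29·0.88 + 0.88·0.29·0.12 = 0.291616
Posterior = 0.076632 / 0.291616 ≈ 0.2628

With the extra evidence:
Enumerate both values of viral social-media post and weight by the priors:
  P(traffic spike | newsletter send) = 0.72*0.88 + 0.88*0.12
        = 0.633600 + 0.105600 = 0.739200
The terms with viral social-media post present sum to 0.105600, so
  P(viral social-media post | traffic spike, newsletter send) = 0.105600 / 0.739200 ≈ 0.1429
Conditioning on newsletter send lowers the posterior on viral social-media post: the classic explaining-away effect in a common-effect structure.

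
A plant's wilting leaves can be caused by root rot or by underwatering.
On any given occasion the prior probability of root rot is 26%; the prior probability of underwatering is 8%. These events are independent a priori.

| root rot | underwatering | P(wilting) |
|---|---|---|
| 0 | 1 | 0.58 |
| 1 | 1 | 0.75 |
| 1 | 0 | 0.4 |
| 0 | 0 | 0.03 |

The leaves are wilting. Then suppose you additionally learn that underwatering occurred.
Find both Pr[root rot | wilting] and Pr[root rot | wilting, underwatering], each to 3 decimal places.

Pr[root rot | wilting] ≈ 0.670; Pr[root rot | wilting, underwatering] ≈ 0.312

For the numerator, keep only root rot=true terms: 0.095680 + 0.015600 = 0.111280
The normalizing constant is 0.03×0.74×0.92 + 0.58×0.74×0.08 + 0.4×0.26×0.92 + 0.75×0.26×0.08 = 0.166040
P(root rot | wilting) = 0.111280/0.166040 ≈ 0.670

Now condition on the additional information:
Weight on root rot=true, given the evidence: 0.75*0.26 = 0.195000
Denominator P(wilting | underwatering): 0.58*0.74 + 0.75*0.26 = 0.624200
P(root rot | wilting, underwatering) = 0.195000/0.624200 ≈ 0.312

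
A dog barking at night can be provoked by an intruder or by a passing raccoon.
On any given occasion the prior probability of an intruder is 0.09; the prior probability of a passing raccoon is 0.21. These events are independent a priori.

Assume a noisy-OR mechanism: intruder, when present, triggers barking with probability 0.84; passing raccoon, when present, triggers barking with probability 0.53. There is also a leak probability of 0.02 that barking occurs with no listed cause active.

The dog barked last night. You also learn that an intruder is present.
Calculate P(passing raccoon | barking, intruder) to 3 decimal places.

P(passing raccoon | barking, intruder) ≈ 0.226

Under noisy-OR, P(barking | causes) = 1 − (1−0.02)·∏(1−qᵢ) over the active causes.
Enumerate both values of passing raccoon and weight by the priors:
  P(barking | intruder) = 0.8432*0.79 + 0.926304*0.21
        = 0.666128 + 0.194524 = 0.860652
The terms with passing raccoon present sum to 0.194524, so
  P(passing raccoon | barking, intruder) = 0.194524 / 0.860652 ≈ 0.226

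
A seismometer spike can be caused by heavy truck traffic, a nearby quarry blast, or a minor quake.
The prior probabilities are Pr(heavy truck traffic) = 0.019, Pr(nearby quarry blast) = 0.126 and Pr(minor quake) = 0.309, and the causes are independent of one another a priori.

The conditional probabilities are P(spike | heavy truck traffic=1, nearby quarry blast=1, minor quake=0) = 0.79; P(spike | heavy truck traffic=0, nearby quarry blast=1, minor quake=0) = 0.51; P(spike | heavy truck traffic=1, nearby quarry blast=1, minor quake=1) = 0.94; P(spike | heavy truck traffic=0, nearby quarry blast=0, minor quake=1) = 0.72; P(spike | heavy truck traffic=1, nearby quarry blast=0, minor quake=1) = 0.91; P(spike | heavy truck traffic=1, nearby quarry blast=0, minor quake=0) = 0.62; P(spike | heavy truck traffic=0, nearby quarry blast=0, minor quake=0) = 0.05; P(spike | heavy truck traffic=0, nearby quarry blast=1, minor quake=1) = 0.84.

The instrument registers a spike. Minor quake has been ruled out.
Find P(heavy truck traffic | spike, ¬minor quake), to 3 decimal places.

For the numerator, keep only heavy truck traffic=true terms: 0.010296 + 0.001891 = 0.012187
Denominator P(spike | ¬minor quake): 0.05·0.981·0.874 + 0.51·0.981·0.126 + 0.62·0.019·0.874 + 0.79·0.019·0.126 = 0.118096
P(heavy truck traffic | spike, ¬minor quake) = 0.012187/0.118096 ≈ 0.103

P(heavy truck traffic | spike, ¬minor quake) ≈ 0.103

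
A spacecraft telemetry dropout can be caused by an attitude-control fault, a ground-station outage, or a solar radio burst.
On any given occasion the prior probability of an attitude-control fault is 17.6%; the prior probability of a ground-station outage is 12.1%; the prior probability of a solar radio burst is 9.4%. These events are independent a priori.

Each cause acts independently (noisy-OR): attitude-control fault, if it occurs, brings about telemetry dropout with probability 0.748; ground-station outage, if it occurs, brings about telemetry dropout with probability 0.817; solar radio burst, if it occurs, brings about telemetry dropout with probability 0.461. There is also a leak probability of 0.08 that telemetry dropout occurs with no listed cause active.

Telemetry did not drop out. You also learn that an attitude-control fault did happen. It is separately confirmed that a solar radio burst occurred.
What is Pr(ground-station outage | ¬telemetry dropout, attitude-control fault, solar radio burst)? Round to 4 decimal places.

Under noisy-OR, P(telemetry dropout | causes) = 1 − (1−0.08)·∏(1−qᵢ) over the active causes.
Enumerate both values of ground-station outage and weight by the priors:
  P(¬telemetry dropout | attitude-control fault, solar radio burst) = 0.124962*0.879 + 0.022868*0.121
        = 0.109842 + 0.002767 = 0.112609
Configurations with ground-station outage contribute 0.002767, so
  P(ground-station outage | ¬telemetry dropout, attitude-control fault, solar radio burst) = 0.002767 / 0.112609 ≈ 0.0246

Pr(ground-station outage | ¬telemetry dropout, attitude-control fault, solar radio burst) ≈ 0.0246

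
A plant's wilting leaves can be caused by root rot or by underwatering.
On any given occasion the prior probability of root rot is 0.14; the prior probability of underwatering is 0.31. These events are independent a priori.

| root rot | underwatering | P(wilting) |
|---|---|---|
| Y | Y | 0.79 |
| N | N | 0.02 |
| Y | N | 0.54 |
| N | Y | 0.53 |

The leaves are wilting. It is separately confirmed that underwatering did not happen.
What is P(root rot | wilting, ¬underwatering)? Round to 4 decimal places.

Enumerate both values of root rot and weight by the priors:
  P(wilting | ¬underwatering) = 0.02·0.86 + 0.54·0.14
        = 0.017200 + 0.075600 = 0.092800
Keeping only the root rot-present terms gives 0.075600, so
  P(root rot | wilting, ¬underwatering) = 0.075600 / 0.092800 ≈ 0.8147

P(root rot | wilting, ¬underwatering) ≈ 0.8147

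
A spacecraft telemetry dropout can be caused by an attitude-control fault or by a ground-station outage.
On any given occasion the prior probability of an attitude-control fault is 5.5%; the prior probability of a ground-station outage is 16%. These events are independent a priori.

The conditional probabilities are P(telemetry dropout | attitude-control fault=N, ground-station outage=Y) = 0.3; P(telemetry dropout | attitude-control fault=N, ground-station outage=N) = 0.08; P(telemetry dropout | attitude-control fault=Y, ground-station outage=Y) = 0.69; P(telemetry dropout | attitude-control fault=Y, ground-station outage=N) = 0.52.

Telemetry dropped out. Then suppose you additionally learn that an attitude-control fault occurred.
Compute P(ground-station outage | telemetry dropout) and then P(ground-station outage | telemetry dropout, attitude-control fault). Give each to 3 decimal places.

P(telemetry dropout) = 0.08·0.945·0.84 + 0.3·0.945·0.16 + 0.52·0.055·0.84 + 0.69·0.055·0.16 = 0.063504 + 0.045360 + 0.024024 + 0.006072 = 0.138960
The ground-station outage-present share is 0.045360 + 0.006072 = 0.051432.
Hence the posterior is 0.051432/0.138960 ≈ 0.370.

With the extra evidence:
Enumerate both values of ground-station outage and weight by the priors:
  P(telemetry dropout | attitude-control fault) = 0.52*0.84 + 0.69*0.16
        = 0.436800 + 0.110400 = 0.547200
Configurations with ground-station outage contribute 0.110400, so
  P(ground-station outage | telemetry dropout, attitude-control fault) = 0.110400 / 0.547200 ≈ 0.202
Conditioning on attitude-control fault lowers the posterior on ground-station outage: the classic explaining-away effect in a common-effect structure.

P(ground-station outage | telemetry dropout) ≈ 0.370; P(ground-station outage | telemetry dropout, attitude-control fault) ≈ 0.202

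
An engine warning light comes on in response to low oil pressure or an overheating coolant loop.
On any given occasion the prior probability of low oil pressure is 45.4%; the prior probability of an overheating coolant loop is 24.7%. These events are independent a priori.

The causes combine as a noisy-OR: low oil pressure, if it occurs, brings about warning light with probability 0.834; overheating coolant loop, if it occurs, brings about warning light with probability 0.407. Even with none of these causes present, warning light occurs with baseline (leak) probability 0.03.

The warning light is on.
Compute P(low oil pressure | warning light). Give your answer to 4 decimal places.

Under noisy-OR, P(warning light | causes) = 1 − (1−0.03)·∏(1−qᵢ) over the active causes.
P(warning light) = 0.03×0.546×0.753 + 0.42479×0.546×0.247 + 0.83898×0.454×0.753 + 0.904515×0.454×0.247 = 0.012334 + 0.057288 + 0.286815 + 0.101431 = 0.457868
Restricting to configurations with low oil pressure present: 0.286815 + 0.101431 = 0.388246.
Hence the posterior is 0.388246/0.457868 ≈ 0.8479.

P(low oil pressure | warning light) ≈ 0.8479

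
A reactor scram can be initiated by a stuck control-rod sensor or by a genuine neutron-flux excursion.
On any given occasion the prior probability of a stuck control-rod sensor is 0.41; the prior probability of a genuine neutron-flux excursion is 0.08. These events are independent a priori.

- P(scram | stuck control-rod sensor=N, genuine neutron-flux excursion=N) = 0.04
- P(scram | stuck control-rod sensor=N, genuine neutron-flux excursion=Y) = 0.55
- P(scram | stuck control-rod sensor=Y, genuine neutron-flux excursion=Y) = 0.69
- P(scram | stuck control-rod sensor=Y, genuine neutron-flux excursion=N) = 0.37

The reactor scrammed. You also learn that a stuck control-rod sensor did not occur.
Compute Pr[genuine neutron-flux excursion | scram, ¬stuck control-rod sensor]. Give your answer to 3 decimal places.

Pr[genuine neutron-flux excursion | scram, ¬stuck control-rod sensor] ≈ 0.545

P(scram | ¬stuck control-rod sensor) = 0.04·0.92 + 0.55·0.08 = 0.036800 + 0.044000 = 0.080800
Of this, 0.044000 comes from 0.55·0.08 (the genuine neutron-flux excursion=true cases).
So P(genuine neutron-flux excursion | scram, ¬stuck control-rod sensor) = 0.044000/0.080800 ≈ 0.545.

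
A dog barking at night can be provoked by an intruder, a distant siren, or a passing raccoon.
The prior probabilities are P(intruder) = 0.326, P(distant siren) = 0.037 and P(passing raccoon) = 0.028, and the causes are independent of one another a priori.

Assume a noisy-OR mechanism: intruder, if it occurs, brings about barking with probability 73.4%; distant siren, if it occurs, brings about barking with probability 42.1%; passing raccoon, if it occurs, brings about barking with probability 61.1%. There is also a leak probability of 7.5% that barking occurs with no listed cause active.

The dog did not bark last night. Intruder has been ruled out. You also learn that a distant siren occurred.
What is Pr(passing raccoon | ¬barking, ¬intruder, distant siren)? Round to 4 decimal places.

Pr(passing raccoon | ¬barking, ¬intruder, distant siren) ≈ 0.0111

Under noisy-OR, P(barking | causes) = 1 − (1−0.075)·∏(1−qᵢ) over the active causes.
Numerator (weight on configurations with passing raccoon): 0.208339×0.028 = 0.005833
Normalizer over all consistent configurations: 0.535575×0.972 + 0.208339×0.028 = 0.526412
Posterior = 0.005833 / 0.526412 ≈ 0.0111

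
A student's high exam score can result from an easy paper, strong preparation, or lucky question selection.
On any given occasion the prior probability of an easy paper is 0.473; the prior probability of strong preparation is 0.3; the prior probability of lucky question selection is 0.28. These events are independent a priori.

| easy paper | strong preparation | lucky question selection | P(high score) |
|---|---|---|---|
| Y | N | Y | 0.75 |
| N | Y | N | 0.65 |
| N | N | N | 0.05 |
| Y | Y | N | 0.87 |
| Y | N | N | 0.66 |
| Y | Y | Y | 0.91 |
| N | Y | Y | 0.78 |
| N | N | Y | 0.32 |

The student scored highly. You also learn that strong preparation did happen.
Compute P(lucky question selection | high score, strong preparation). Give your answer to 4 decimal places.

Sum P(high score|·) weighted by the priors over the 4 (easy paper, lucky question selection) configurations:
  P(high score | strong preparation) = 0.65*0.527*0.72 + 0.78*0.527*0.28 + 0.87*0.473*0.72 + 0.91*0.473*0.28
        = 0.246636 + 0.115097 + 0.296287 + 0.120520 = 0.778540
The terms with lucky question selection present sum to 0.235617, so
  P(lucky question selection | high score, strong preparation) = 0.235617 / 0.778540 ≈ 0.3026

P(lucky question selection | high score, strong preparation) ≈ 0.3026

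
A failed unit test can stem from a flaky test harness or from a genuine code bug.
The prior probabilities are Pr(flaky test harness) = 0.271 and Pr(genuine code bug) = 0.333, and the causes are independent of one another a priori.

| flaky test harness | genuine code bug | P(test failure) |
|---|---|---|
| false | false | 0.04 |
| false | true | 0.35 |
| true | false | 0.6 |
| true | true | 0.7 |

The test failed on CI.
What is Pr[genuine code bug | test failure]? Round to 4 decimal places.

Pr[genuine code bug | test failure] ≈ 0.5366

P(test failure) = 0.04*0.729*0.667 + 0.35*0.729*0.333 + 0.6*0.271*0.667 + 0.7*0.271*0.333 = 0.019450 + 0.084965 + 0.108454 + 0.063170 = 0.276039
Of this, 0.148135 comes from 0.084965 + 0.063170 (the genuine code bug=true cases).
So P(genuine code bug | test failure) = 0.148135/0.276039 ≈ 0.5366.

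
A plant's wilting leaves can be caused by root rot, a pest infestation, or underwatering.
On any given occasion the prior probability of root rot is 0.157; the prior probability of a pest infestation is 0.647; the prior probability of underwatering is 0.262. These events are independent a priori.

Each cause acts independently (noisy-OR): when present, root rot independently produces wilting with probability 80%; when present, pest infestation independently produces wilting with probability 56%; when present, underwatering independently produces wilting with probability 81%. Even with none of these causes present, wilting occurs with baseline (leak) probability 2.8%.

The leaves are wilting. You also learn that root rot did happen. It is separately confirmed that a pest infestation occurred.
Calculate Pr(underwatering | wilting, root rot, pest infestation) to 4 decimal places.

Pr(underwatering | wilting, root rot, pest infestation) ≈ 0.2764

Under noisy-OR, P(wilting | causes) = 1 − (1−0.028)·∏(1−qᵢ) over the active causes.
P(wilting | root rot, pest infestation) = 0.914464·0.738 + 0.983748·0.262 = 0.674874 + 0.257742 = 0.932616
The underwatering-present share is 0.983748·0.262 = 0.257742.
Hence the posterior is 0.257742/0.932616 ≈ 0.2764.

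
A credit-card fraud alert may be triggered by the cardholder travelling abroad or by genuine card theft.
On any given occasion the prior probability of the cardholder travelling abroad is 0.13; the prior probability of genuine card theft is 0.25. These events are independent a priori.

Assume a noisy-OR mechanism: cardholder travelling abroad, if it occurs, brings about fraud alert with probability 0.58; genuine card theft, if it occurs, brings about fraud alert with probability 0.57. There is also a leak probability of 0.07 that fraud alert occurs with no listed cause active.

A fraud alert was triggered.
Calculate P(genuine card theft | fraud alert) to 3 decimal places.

Under noisy-OR, P(fraud alert | causes) = 1 − (1−0.07)·∏(1−qᵢ) over the active causes.
P(fraud alert) = 0.07*0.87*0.75 + 0.6001*0.87*0.25 + 0.6094*0.13*0.75 + 0.832042*0.13*0.25 = 0.045675 + 0.130522 + 0.059417 + 0.027041 = 0.262655
The genuine card theft-present share is 0.130522 + 0.027041 = 0.157563.
P(genuine card theft | fraud alert) = 0.157563 / 0.262655 ≈ 0.600

P(genuine card theft | fraud alert) ≈ 0.600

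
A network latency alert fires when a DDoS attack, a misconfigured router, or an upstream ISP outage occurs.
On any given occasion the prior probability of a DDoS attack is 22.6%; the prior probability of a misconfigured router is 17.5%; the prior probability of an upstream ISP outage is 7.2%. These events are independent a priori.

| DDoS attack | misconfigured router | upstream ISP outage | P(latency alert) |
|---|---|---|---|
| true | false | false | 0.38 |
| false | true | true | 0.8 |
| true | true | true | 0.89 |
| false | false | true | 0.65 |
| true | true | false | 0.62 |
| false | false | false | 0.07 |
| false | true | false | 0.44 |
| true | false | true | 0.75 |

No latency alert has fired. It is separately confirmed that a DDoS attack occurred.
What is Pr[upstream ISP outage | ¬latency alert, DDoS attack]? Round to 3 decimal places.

P(¬latency alert | DDoS attack) = 0.62·0.825·0.928 + 0.25·0.825·0.072 + 0.38·0.175·0.928 + 0.11·0.175·0.072 = 0.474672 + 0.014850 + 0.061712 + 0.001386 = 0.552620
The upstream ISP outage-present share is 0.014850 + 0.001386 = 0.016236.
Hence the posterior is 0.016236/0.552620 ≈ 0.029.

Pr[upstream ISP outage | ¬latency alert, DDoS attack] ≈ 0.029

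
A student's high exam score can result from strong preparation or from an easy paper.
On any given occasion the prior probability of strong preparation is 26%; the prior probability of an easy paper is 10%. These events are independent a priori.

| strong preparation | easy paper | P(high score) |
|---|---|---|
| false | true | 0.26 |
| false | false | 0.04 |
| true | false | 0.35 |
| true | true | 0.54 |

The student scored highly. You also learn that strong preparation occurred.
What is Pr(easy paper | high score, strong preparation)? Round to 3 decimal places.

Pr(easy paper | high score, strong preparation) ≈ 0.146

Enumerate both values of easy paper and weight by the priors:
  P(high score | strong preparation) = 0.35×0.9 + 0.54×0.1
        = 0.315000 + 0.054000 = 0.369000
The terms with easy paper present sum to 0.054000, so
  P(easy paper | high score, strong preparation) = 0.054000 / 0.369000 ≈ 0.146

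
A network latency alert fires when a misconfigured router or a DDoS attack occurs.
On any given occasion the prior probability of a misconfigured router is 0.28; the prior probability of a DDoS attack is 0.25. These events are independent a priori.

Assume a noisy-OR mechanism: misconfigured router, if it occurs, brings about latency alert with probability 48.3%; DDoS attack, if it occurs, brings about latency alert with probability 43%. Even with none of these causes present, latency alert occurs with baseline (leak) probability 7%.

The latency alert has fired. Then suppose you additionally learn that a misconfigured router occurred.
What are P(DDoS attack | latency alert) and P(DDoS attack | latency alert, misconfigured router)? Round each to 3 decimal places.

P(DDoS attack | latency alert) ≈ 0.480; P(DDoS attack | latency alert, misconfigured router) ≈ 0.318

Under noisy-OR, P(latency alert | causes) = 1 − (1−0.07)·∏(1−qᵢ) over the active causes.
Weight on DDoS attack=true, given the evidence: 0.084582 + 0.050816 = 0.135398
Normalizer over all consistent configurations: 0.07×0.72×0.75 + 0.4699×0.72×0.25 + 0.51919×0.28×0.75 + 0.725938×0.28×0.25 = 0.282228
Posterior = 0.135398 / 0.282228 ≈ 0.480

With the extra evidence:
Enumerate both values of DDoS attack and weight by the priors:
  P(latency alert | misconfigured router) = 0.51919·0.75 + 0.725938·0.25
        = 0.389393 + 0.181484 = 0.570877
Configurations with DDoS attack contribute 0.181484, so
  P(DDoS attack | latency alert, misconfigured router) = 0.181484 / 0.570877 ≈ 0.318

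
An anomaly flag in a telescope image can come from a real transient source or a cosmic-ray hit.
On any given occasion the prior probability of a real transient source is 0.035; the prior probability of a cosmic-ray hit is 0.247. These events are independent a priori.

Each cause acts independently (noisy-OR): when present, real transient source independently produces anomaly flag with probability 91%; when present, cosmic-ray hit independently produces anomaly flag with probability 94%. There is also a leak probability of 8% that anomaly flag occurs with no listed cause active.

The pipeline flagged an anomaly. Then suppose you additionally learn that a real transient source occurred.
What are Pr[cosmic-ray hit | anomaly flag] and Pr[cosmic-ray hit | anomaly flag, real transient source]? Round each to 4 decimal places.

Under noisy-OR, P(anomaly flag | causes) = 1 − (1−0.08)·∏(1−qᵢ) over the active causes.
P(anomaly flag) = 0.08*0.965*0.753 + 0.9448*0.965*0.247 + 0.9172*0.035*0.753 + 0.995032*0.035*0.247 = 0.058132 + 0.225198 + 0.024173 + 0.008602 = 0.316105
The cosmic-ray hit-present share is 0.225198 + 0.008602 = 0.233800.
Hence the posterior is 0.233800/0.316105 ≈ 0.7396.

With the extra evidence:
Enumerate both values of cosmic-ray hit and weight by the priors:
  P(anomaly flag | real transient source) = 0.9172*0.753 + 0.995032*0.247
        = 0.690652 + 0.245773 = 0.936425
The terms with cosmic-ray hit present sum to 0.245773, so
  P(cosmic-ray hit | anomaly flag, real transient source) = 0.245773 / 0.936425 ≈ 0.2625
Conditioning on real transient source lowers the posterior on cosmic-ray hit: the classic explaining-away effect in a common-effect structure.

Pr[cosmic-ray hit | anomaly flag] ≈ 0.7396; Pr[cosmic-ray hit | anomaly flag, real transient source] ≈ 0.2625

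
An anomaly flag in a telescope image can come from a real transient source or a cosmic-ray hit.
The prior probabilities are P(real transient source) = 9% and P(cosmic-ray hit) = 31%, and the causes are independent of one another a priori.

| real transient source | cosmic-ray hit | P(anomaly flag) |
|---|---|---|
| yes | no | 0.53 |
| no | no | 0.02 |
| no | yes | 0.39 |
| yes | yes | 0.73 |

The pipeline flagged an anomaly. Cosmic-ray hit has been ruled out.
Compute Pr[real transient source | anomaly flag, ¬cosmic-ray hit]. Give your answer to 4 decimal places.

Pr[real transient source | anomaly flag, ¬cosmic-ray hit] ≈ 0.7238

Enumerate both values of real transient source and weight by the priors:
  P(anomaly flag | ¬cosmic-ray hit) = 0.02·0.91 + 0.53·0.09
        = 0.018200 + 0.047700 = 0.065900
Configurations with real transient source contribute 0.047700, so
  P(real transient source | anomaly flag, ¬cosmic-ray hit) = 0.047700 / 0.065900 ≈ 0.7238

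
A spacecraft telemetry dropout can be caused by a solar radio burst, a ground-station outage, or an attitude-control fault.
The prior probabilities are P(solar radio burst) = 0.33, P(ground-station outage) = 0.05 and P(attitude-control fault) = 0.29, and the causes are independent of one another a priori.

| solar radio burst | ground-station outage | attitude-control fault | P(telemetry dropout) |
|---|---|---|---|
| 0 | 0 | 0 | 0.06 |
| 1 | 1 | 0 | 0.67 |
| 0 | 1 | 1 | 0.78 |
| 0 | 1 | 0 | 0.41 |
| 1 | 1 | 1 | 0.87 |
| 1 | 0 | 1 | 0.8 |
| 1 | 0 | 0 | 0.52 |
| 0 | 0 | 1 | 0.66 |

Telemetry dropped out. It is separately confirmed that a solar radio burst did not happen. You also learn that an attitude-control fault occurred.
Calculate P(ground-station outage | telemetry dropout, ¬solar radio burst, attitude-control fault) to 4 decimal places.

For the numerator, keep only ground-station outage=true terms: 0.78×0.05 = 0.039000
Denominator P(telemetry dropout | ¬solar radio burst, attitude-control fault): 0.66×0.95 + 0.78×0.05 = 0.666000
P(ground-station outage | telemetry dropout, ¬solar radio burst, attitude-control fault) = 0.039000/0.666000 ≈ 0.0586

P(ground-station outage | telemetry dropout, ¬solar radio burst, attitude-control fault) ≈ 0.0586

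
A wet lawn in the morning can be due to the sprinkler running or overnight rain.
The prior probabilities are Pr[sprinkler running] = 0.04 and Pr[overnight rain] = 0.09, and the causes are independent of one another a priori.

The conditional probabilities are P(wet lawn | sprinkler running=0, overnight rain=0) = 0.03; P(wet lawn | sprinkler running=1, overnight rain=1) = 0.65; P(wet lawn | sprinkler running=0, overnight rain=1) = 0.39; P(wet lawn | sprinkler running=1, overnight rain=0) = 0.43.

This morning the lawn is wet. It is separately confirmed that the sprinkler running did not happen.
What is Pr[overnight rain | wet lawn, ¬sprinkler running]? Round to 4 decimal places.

Pr[overnight rain | wet lawn, ¬sprinkler running] ≈ 0.5625

Numerator (weight on configurations with overnight rain): 0.39*0.09 = 0.035100
The normalizing constant is 0.03*0.91 + 0.39*0.09 = 0.062400
P(overnight rain | wet lawn, ¬sprinkler running) = 0.035100/0.062400 ≈ 0.5625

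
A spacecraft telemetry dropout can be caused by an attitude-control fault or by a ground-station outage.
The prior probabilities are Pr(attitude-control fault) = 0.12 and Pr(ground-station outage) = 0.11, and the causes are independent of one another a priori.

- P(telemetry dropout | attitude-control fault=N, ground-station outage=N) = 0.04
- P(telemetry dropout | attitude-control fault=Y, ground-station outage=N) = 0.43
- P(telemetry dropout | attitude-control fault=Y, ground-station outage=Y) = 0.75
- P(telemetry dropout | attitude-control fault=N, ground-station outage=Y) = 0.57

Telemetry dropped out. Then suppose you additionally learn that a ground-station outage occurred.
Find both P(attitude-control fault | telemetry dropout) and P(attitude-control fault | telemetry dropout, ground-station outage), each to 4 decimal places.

Enumerate the 4 (attitude-control fault, ground-station outage) configurations and weight by the priors:
  P(telemetry dropout) = 0.04*0.88*0.89 + 0.57*0.88*0.11 + 0.43*0.12*0.89 + 0.75*0.12*0.11
        = 0.031328 + 0.055176 + 0.045924 + 0.009900 = 0.142328
Keeping only the attitude-control fault-present terms gives 0.055824, so
  P(attitude-control fault | telemetry dropout) = 0.055824 / 0.142328 ≈ 0.3922

With the extra evidence:
For the numerator, keep only attitude-control fault=true terms: 0.75·0.12 = 0.090000
Normalizer over all consistent configurations: 0.57·0.88 + 0.75·0.12 = 0.591600
Posterior = 0.090000 / 0.591600 ≈ 0.1521
— ground-station outage explains away the evidence for attitude-control fault.

P(attitude-control fault | telemetry dropout) ≈ 0.3922; P(attitude-control fault | telemetry dropout, ground-station outage) ≈ 0.1521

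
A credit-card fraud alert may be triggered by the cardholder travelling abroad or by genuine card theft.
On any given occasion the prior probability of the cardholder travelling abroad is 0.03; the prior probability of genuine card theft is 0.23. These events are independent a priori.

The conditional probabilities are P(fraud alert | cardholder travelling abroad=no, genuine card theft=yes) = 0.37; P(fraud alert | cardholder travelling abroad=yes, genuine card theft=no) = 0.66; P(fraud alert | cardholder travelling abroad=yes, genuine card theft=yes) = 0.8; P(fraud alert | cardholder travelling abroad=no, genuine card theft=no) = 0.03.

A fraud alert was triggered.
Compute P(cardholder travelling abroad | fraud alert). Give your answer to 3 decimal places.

Enumerate the 4 (cardholder travelling abroad, genuine card theft) configurations and weight by the priors:
  P(fraud alert) = 0.03*0.97*0.77 + 0.37*0.97*0.23 + 0.66*0.03*0.77 + 0.8*0.03*0.23
        = 0.022407 + 0.082547 + 0.015246 + 0.005520 = 0.125720
Configurations with cardholder travelling abroad contribute 0.020766, so
  P(cardholder travelling abroad | fraud alert) = 0.020766 / 0.125720 ≈ 0.165

P(cardholder travelling abroad | fraud alert) ≈ 0.165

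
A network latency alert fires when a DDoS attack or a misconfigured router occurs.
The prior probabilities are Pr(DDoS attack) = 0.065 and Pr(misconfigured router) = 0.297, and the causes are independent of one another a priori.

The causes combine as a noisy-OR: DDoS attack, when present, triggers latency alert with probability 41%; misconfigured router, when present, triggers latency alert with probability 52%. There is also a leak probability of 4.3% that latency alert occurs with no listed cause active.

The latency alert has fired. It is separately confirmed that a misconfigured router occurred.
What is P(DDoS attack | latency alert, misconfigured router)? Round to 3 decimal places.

P(DDoS attack | latency alert, misconfigured router) ≈ 0.086

Under noisy-OR, P(latency alert | causes) = 1 − (1−0.043)·∏(1−qᵢ) over the active causes.
Weight on DDoS attack=true, given the evidence: 0.728978×0.065 = 0.047384
Denominator P(latency alert | misconfigured router): 0.54064×0.935 + 0.728978×0.065 = 0.552882
Posterior = 0.047384 / 0.552882 ≈ 0.086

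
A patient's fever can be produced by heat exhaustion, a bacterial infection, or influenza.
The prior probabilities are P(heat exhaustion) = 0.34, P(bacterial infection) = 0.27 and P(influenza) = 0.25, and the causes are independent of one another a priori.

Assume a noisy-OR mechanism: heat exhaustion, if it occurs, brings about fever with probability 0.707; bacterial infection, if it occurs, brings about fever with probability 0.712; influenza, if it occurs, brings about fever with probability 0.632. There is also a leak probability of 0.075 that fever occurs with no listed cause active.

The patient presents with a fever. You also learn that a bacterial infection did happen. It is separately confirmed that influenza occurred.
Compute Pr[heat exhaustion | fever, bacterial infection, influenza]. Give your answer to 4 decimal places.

Under noisy-OR, P(fever | causes) = 1 − (1−0.075)·∏(1−qᵢ) over the active causes.
P(fever | bacterial infection, influenza) = 0.901965×0.66 + 0.971276×0.34 = 0.595297 + 0.330234 = 0.925531
The heat exhaustion-present share is 0.971276×0.34 = 0.330234.
Hence the posterior is 0.330234/0.925531 ≈ 0.3568.

Pr[heat exhaustion | fever, bacterial infection, influenza] ≈ 0.3568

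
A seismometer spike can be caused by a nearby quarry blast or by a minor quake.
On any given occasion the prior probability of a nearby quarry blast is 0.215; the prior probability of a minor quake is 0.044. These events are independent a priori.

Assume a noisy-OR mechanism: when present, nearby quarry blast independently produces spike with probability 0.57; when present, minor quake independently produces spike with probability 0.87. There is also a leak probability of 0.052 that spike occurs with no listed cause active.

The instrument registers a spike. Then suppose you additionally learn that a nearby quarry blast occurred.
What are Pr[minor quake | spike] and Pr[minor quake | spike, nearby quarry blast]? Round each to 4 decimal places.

Under noisy-OR, P(spike | causes) = 1 − (1−0.052)·∏(1−qᵢ) over the active causes.
Numerator (weight on configurations with minor quake): 0.030283 + 0.008959 = 0.039242
Denominator P(spike): 0.052*0.785*0.956 + 0.87676*0.785*0.044 + 0.59236*0.215*0.956 + 0.947007*0.215*0.044 = 0.200020
P(minor quake | spike) = 0.039242/0.200020 ≈ 0.1962

Now also conditioning on nearby quarry blast=true:
P(spike | nearby quarry blast) = 0.59236·0.956 + 0.947007·0.044 = 0.566296 + 0.041668 = 0.607964
The minor quake-present share is 0.947007·0.044 = 0.041668.
Hence the posterior is 0.041668/0.607964 ≈ 0.0685.
The drop from 0.1962 to 0.0685 is the explaining-away (discounting) effect.

Pr[minor quake | spike] ≈ 0.1962; Pr[minor quake | spike, nearby quarry blast] ≈ 0.0685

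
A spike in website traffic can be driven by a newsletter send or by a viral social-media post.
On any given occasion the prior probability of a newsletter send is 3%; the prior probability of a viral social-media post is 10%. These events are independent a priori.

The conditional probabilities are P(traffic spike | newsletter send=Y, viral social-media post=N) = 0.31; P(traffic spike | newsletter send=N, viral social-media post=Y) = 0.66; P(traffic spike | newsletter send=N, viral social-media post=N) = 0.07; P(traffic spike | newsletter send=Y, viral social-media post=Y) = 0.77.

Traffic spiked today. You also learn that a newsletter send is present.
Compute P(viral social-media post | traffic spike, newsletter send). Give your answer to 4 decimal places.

Weight on viral social-media post=true, given the evidence: 0.77·0.1 = 0.077000
Denominator P(traffic spike | newsletter send): 0.31·0.9 + 0.77·0.1 = 0.356000
P(viral social-media post | traffic spike, newsletter send) = 0.077000/0.356000 ≈ 0.2163

P(viral social-media post | traffic spike, newsletter send) ≈ 0.2163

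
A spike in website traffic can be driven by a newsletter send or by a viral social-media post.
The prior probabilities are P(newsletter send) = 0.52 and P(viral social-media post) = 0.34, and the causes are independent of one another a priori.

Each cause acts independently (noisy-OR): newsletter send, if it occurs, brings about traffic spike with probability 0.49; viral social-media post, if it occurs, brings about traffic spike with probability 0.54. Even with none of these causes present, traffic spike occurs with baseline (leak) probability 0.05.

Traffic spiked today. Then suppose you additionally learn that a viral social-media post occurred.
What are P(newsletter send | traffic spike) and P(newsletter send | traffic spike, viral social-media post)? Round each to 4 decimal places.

P(newsletter send | traffic spike) ≈ 0.7448; P(newsletter send | traffic spike, viral social-media post) ≈ 0.5993

Under noisy-OR, P(traffic spike | causes) = 1 − (1−0.05)·∏(1−qᵢ) over the active causes.
P(traffic spike) = 0.05·0.48·0.66 + 0.563·0.48·0.34 + 0.5155·0.52·0.66 + 0.77713·0.52·0.34 = 0.015840 + 0.091882 + 0.176920 + 0.137397 = 0.422039
Restricting to configurations with newsletter send present: 0.176920 + 0.137397 = 0.314317.
Hence the posterior is 0.314317/0.422039 ≈ 0.7448.

Now condition on the additional information:
P(traffic spike | viral social-media post) = 0.563·0.48 + 0.77713·0.52 = 0.270240 + 0.404108 = 0.674348
Of this, 0.404108 comes from 0.77713·0.52 (the newsletter send=true cases).
So P(newsletter send | traffic spike, viral social-media post) = 0.404108/0.674348 ≈ 0.5993.
This is intercausal reasoning (explaining away): once viral social-media post accounts for the traffic spike, newsletter send becomes less likely.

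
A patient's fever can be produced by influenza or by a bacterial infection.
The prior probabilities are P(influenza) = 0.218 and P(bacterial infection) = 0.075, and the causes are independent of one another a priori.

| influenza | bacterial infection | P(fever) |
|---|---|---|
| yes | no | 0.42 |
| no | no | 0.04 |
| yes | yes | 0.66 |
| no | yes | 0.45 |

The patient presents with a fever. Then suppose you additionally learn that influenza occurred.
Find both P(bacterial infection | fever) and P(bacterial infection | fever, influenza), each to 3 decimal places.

P(bacterial infection | fever) ≈ 0.247; P(bacterial infection | fever, influenza) ≈ 0.113

P(fever) = 0.04·0.782·0.925 + 0.45·0.782·0.075 + 0.42·0.218·0.925 + 0.66·0.218·0.075 = 0.028934 + 0.026393 + 0.084693 + 0.010791 = 0.150811
The bacterial infection-present share is 0.026393 + 0.010791 = 0.037184.
So P(bacterial infection | fever) = 0.037184/0.150811 ≈ 0.247.

With the extra evidence:
For the numerator, keep only bacterial infection=true terms: 0.66×0.075 = 0.049500
The normalizing constant is 0.42×0.925 + 0.66×0.075 = 0.438000
Posterior = 0.049500 / 0.438000 ≈ 0.113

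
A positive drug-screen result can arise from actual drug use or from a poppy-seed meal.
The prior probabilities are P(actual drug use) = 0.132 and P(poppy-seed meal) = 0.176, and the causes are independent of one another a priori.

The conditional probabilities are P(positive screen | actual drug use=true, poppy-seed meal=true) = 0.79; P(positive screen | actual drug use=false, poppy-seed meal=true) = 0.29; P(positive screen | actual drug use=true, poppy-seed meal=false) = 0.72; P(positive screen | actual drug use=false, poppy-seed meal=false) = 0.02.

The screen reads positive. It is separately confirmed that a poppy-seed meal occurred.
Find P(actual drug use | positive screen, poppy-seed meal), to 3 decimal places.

P(actual drug use | positive screen, poppy-seed meal) ≈ 0.293

Numerator (weight on configurations with actual drug use): 0.79×0.132 = 0.104280
Denominator P(positive screen | poppy-seed meal): 0.29×0.868 + 0.79×0.132 = 0.356000
P(actual drug use | positive screen, poppy-seed meal) = 0.104280/0.356000 ≈ 0.293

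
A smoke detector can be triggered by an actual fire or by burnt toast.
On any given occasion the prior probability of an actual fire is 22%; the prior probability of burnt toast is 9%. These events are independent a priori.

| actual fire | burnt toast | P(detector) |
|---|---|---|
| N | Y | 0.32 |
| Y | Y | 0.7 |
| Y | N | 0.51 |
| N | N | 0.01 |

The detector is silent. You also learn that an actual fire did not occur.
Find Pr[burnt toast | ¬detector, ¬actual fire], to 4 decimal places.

Enumerate both values of burnt toast and weight by the priors:
  P(¬detector | ¬actual fire) = 0.99·0.91 + 0.68·0.09
        = 0.900900 + 0.061200 = 0.962100
Configurations with burnt toast contribute 0.061200, so
  P(burnt toast | ¬detector, ¬actual fire) = 0.061200 / 0.962100 ≈ 0.0636

Pr[burnt toast | ¬detector, ¬actual fire] ≈ 0.0636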